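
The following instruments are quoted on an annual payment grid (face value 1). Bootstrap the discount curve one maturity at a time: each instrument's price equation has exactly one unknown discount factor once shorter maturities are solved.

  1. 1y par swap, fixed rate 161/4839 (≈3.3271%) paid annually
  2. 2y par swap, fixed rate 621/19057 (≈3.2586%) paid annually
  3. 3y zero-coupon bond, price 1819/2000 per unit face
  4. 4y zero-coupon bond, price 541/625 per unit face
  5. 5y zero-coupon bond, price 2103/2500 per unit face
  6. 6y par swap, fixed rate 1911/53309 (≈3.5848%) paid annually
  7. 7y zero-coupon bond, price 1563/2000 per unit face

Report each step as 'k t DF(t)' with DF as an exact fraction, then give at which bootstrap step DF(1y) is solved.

1 1 4839/5000
2 2 9379/10000
3 3 1819/2000
4 4 541/625
5 5 2103/2500
6 6 8089/10000
7 7 1563/2000
DF(1y) is solved at step 1

step 1 [1y] swap r/1=161/4839: DF=(1 − 161/4839·(0))/(1+161/4839) = 4839/5000 ≈ 0.967800
step 2 [2y] swap r/1=621/19057: DF=(1 − 621/19057·(0.967800))/(1+621/19057) = 9379/10000 ≈ 0.937900
step 3 [3y] zero: DF = P = 1819/2000 ≈ 0.909500
step 4 [4y] zero: DF = P = 541/625 ≈ 0.865600
step 5 [5y] zero: DF = P = 2103/2500 ≈ 0.841200
step 6 [6y] swap r/1=1911/53309: DF=(1 − 1911/53309·(0.967800+0.937900+0.909500+0.865600+0.841200))/(1+1911/53309) = 8089/10000 ≈ 0.808900
step 7 [7y] zero: DF = P = 1563/2000 ≈ 0.781500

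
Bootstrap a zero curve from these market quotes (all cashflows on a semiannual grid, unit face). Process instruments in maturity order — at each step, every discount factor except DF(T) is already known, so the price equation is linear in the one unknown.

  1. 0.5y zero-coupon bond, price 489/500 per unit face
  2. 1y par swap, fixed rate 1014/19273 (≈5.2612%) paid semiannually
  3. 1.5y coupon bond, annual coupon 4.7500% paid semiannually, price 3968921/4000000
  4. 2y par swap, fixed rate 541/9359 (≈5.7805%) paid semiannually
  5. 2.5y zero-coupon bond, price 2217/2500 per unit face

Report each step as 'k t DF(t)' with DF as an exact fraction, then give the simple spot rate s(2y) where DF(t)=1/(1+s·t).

step 1 [0.5y] zero: DF = P = 489/500 ≈ 0.978000
step 2 [1y] swap r/2=507/19273: DF=(1 − 507/19273·(0.978000))/(1+507/19273) = 9493/10000 ≈ 0.949300
step 3 [1.5y] bond c/2=19/800: DF=(3968921/4000000 − 19/800·(0.978000+0.949300))/(1+19/800) = 1849/2000 ≈ 0.924500
step 4 [2y] swap r/2=541/18718: DF=(1 − 541/18718·(0.978000+0.949300+0.924500))/(1+541/18718) = 4459/5000 ≈ 0.891800
step 5 [2.5y] zero: DF = P = 2217/2500 ≈ 0.886800

1 1/2 489/500
2 1 9493/10000
3 3/2 1849/2000
4 2 4459/5000
5 5/2 2217/2500
s(2y) = (1/(4459/5000) − 1)/(2) = 541/8918 ≈ 6.0664%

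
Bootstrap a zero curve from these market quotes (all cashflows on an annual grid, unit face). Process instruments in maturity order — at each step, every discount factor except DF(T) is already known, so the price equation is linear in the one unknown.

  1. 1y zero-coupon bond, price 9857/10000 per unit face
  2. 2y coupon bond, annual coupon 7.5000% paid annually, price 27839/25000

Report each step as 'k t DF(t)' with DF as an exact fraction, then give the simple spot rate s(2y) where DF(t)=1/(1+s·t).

1 1 9857/10000
2 2 9671/10000
s(2y) = (1/(9671/10000) − 1)/(2) = 329/19342 ≈ 1.7010%

step 1 [1y] zero: DF = P = 9857/10000 ≈ 0.985700
step 2 [2y] bond c/1=3/40: DF=(27839/25000 − 3/40·(0.985700))/(1+3/40) = 9671/10000 ≈ 0.967100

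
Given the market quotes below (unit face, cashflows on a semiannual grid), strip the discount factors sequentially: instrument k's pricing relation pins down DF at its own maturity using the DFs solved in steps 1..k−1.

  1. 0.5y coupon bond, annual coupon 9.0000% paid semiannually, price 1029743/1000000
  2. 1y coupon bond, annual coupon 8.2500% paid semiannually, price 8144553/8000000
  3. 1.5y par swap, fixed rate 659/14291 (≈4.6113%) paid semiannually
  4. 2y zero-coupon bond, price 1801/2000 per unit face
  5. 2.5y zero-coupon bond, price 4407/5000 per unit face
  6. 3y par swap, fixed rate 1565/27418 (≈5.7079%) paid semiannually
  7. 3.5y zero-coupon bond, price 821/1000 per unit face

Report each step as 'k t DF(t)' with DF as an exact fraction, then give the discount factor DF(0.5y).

1 1/2 4927/5000
2 1 9387/10000
3 3/2 9341/10000
4 2 1801/2000
5 5/2 4407/5000
6 3 1687/2000
7 7/2 821/1000
DF(0.5y) = 4927/5000 ≈ 0.985400

step 1 [0.5y] bond c/2=9/200: DF=(1029743/1000000 − 9/200·(0))/(1+9/200) = 4927/5000 ≈ 0.985400
step 2 [1y] bond c/2=33/800: DF=(8144553/8000000 − 33/800·(0.985400))/(1+33/800) = 9387/10000 ≈ 0.938700
step 3 [1.5y] swap r/2=659/28582: DF=(1 − 659/28582·(0.985400+0.938700))/(1+659/28582) = 9341/10000 ≈ 0.934100
step 4 [2y] zero: DF = P = 1801/2000 ≈ 0.900500
step 5 [2.5y] zero: DF = P = 4407/5000 ≈ 0.881400
step 6 [3y] swap r/2=1565/54836: DF=(1 − 1565/54836·(0.985400+0.938700+0.934100+0.900500+0.881400))/(1+1565/54836) = 1687/2000 ≈ 0.843500
step 7 [3.5y] zero: DF = P = 821/1000 ≈ 0.821000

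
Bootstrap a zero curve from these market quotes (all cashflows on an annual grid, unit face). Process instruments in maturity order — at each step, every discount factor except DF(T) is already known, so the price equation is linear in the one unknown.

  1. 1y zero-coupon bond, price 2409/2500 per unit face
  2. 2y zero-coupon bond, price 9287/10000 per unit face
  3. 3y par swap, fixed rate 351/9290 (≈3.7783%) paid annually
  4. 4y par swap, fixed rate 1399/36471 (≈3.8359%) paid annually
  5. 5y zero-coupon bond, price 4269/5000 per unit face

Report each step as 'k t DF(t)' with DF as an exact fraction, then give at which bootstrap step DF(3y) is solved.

1 1 2409/2500
2 2 9287/10000
3 3 8947/10000
4 4 8601/10000
5 5 4269/5000
DF(3y) is solved at step 3

step 1 [1y] zero: DF = P = 2409/2500 ≈ 0.963600
step 2 [2y] zero: DF = P = 9287/10000 ≈ 0.928700
step 3 [3y] swap r/1=351/9290: DF=(1 − 351/9290·(0.963600+0.928700))/(1+351/9290) = 8947/10000 ≈ 0.894700
step 4 [4y] swap r/1=1399/36471: DF=(1 − 1399/36471·(0.963600+0.928700+0.894700))/(1+1399/36471) = 8601/10000 ≈ 0.860100
step 5 [5y] zero: DF = P = 4269/5000 ≈ 0.853800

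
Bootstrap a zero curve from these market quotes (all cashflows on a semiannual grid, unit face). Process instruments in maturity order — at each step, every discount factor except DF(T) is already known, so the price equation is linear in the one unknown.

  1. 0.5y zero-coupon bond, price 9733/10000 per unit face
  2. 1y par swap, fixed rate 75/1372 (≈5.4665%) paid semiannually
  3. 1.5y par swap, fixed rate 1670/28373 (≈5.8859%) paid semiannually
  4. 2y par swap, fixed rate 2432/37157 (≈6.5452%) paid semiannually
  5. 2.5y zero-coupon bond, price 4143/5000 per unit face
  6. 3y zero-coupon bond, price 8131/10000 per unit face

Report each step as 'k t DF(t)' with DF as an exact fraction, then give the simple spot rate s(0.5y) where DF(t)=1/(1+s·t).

step 1 [0.5y] zero: DF = P = 9733/10000 ≈ 0.973300
step 2 [1y] swap r/2=75/2744: DF=(1 − 75/2744·(0.973300))/(1+75/2744) = 379/400 ≈ 0.947500
step 3 [1.5y] swap r/2=835/28373: DF=(1 − 835/28373·(0.973300+0.947500))/(1+835/28373) = 1833/2000 ≈ 0.916500
step 4 [2y] swap r/2=1216/37157: DF=(1 − 1216/37157·(0.973300+0.947500+0.916500))/(1+1216/37157) = 549/625 ≈ 0.878400
step 5 [2.5y] zero: DF = P = 4143/5000 ≈ 0.828600
step 6 [3y] zero: DF = P = 8131/10000 ≈ 0.813100

1 1/2 9733/10000
2 1 379/400
3 3/2 1833/2000
4 2 549/625
5 5/2 4143/5000
6 3 8131/10000
s(0.5y) = (1/(9733/10000) − 1)/(1/2) = 534/9733 ≈ 5.4865%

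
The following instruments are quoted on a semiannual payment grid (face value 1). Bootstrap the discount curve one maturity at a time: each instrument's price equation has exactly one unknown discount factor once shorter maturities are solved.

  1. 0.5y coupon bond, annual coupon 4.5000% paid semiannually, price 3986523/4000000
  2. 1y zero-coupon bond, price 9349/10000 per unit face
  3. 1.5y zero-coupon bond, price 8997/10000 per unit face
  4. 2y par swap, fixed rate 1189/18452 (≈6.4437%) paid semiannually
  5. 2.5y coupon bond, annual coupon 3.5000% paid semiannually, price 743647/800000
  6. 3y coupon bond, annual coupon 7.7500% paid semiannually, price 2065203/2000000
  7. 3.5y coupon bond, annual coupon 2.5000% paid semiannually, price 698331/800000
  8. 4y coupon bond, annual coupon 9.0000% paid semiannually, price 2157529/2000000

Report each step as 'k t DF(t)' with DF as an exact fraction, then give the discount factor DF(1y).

1 1/2 9747/10000
2 1 9349/10000
3 3/2 8997/10000
4 2 8811/10000
5 5/2 8501/10000
6 3 8247/10000
7 7/2 7959/10000
8 4 767/1000
DF(1y) = 9349/10000 ≈ 0.934900

step 1 [0.5y] bond c/2=9/400: DF=(3986523/4000000 − 9/400·(0))/(1+9/400) = 9747/10000 ≈ 0.974700
step 2 [1y] zero: DF = P = 9349/10000 ≈ 0.934900
step 3 [1.5y] zero: DF = P = 8997/10000 ≈ 0.899700
step 4 [2y] swap r/2=1189/36904: DF=(1 − 1189/36904·(0.974700+0.934900+0.899700))/(1+1189/36904) = 8811/10000 ≈ 0.881100
step 5 [2.5y] bond c/2=7/400: DF=(743647/800000 − 7/400·(0.974700+0.934900+0.899700+0.881100))/(1+7/400) = 8501/10000 ≈ 0.850100
step 6 [3y] bond c/2=31/800: DF=(2065203/2000000 − 31/800·(0.974700+0.934900+0.899700+0.881100+0.850100))/(1+31/800) = 8247/10000 ≈ 0.824700
step 7 [3.5y] bond c/2=1/80: DF=(698331/800000 − 1/80·(0.974700+0.934900+0.899700+0.881100+0.850100+0.824700))/(1+1/80) = 7959/10000 ≈ 0.795900
step 8 [4y] bond c/2=9/200: DF=(2157529/2000000 − 9/200·(0.974700+0.934900+0.899700+0.881100+0.850100+0.824700+0.795900))/(1+9/200) = 767/1000 ≈ 0.767000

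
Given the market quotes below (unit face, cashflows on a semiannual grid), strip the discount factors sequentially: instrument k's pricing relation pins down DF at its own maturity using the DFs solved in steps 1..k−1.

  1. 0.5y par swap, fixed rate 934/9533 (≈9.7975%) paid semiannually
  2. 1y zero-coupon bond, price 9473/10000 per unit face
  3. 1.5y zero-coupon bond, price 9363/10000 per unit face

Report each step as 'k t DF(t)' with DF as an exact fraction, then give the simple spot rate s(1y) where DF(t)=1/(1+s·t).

step 1 [0.5y] swap r/2=467/9533: DF=(1 − 467/9533·(0))/(1+467/9533) = 9533/10000 ≈ 0.953300
step 2 [1y] zero: DF = P = 9473/10000 ≈ 0.947300
step 3 [1.5y] zero: DF = P = 9363/10000 ≈ 0.936300

1 1/2 9533/10000
2 1 9473/10000
3 3/2 9363/10000
s(1y) = (1/(9473/10000) − 1)/(1) = 527/9473 ≈ 5.5632%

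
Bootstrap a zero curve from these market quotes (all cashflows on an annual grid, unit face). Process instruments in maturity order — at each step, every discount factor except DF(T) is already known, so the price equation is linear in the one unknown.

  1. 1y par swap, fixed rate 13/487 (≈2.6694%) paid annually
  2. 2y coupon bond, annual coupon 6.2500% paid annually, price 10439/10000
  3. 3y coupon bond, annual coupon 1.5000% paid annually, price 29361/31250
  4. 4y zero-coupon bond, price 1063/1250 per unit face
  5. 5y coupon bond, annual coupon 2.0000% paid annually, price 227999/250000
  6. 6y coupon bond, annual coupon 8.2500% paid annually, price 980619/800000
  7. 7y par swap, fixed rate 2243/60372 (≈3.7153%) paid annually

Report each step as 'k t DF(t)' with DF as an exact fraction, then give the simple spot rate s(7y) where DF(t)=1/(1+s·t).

step 1 [1y] swap r/1=13/487: DF=(1 − 13/487·(0))/(1+13/487) = 487/500 ≈ 0.974000
step 2 [2y] bond c/1=1/16: DF=(10439/10000 − 1/16·(0.974000))/(1+1/16) = 2313/2500 ≈ 0.925200
step 3 [3y] bond c/1=3/200: DF=(29361/31250 − 3/200·(0.974000+0.925200))/(1+3/200) = 561/625 ≈ 0.897600
step 4 [4y] zero: DF = P = 1063/1250 ≈ 0.850400
step 5 [5y] bond c/1=1/50: DF=(227999/250000 − 1/50·(0.974000+0.925200+0.897600+0.850400))/(1+1/50) = 4113/5000 ≈ 0.822600
step 6 [6y] bond c/1=33/400: DF=(980619/800000 − 33/400·(0.974000+0.925200+0.897600+0.850400+0.822600))/(1+33/400) = 7917/10000 ≈ 0.791700
step 7 [7y] swap r/1=2243/60372: DF=(1 − 2243/60372·(0.974000+0.925200+0.897600+0.850400+0.822600+0.791700))/(1+2243/60372) = 7757/10000 ≈ 0.775700

1 1 487/500
2 2 2313/2500
3 3 561/625
4 4 1063/1250
5 5 4113/5000
6 6 7917/10000
7 7 7757/10000
s(7y) = (1/(7757/10000) − 1)/(7) = 2243/54299 ≈ 4.1308%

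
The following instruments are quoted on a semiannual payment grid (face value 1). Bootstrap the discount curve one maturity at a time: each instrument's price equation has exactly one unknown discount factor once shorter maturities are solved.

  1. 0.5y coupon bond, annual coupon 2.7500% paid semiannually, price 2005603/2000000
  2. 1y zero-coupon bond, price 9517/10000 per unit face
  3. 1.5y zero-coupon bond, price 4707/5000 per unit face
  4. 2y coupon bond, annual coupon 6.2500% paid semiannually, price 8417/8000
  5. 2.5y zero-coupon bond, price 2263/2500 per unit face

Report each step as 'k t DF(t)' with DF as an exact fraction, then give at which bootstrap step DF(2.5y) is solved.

step 1 [0.5y] bond c/2=11/800: DF=(2005603/2000000 − 11/800·(0))/(1+11/800) = 2473/2500 ≈ 0.989200
step 2 [1y] zero: DF = P = 9517/10000 ≈ 0.951700
step 3 [1.5y] zero: DF = P = 4707/5000 ≈ 0.941400
step 4 [2y] bond c/2=1/32: DF=(8417/8000 − 1/32·(0.989200+0.951700+0.941400))/(1+1/32) = 9329/10000 ≈ 0.932900
step 5 [2.5y] zero: DF = P = 2263/2500 ≈ 0.905200

1 1/2 2473/2500
2 1 9517/10000
3 3/2 4707/5000
4 2 9329/10000
5 5/2 2263/2500
DF(2.5y) is solved at step 5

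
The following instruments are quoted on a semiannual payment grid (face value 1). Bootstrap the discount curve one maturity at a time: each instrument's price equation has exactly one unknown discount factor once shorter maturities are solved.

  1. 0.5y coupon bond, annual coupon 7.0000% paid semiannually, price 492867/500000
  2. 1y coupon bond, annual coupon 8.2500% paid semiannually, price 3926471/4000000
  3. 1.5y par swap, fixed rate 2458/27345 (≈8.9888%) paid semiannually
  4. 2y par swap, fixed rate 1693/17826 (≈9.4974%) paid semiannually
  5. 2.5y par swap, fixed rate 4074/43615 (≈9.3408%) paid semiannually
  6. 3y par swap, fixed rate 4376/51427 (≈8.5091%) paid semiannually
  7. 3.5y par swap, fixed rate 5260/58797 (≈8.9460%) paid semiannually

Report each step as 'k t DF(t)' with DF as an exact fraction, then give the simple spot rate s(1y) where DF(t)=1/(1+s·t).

1 1/2 2381/2500
2 1 181/200
3 3/2 8771/10000
4 2 8307/10000
5 5/2 7963/10000
6 3 1953/2500
7 7/2 737/1000
s(1y) = (1/(181/200) − 1)/(1) = 19/181 ≈ 10.4972%

step 1 [0.5y] bond c/2=7/200: DF=(492867/500000 − 7/200·(0))/(1+7/200) = 2381/2500 ≈ 0.952400
step 2 [1y] bond c/2=33/800: DF=(3926471/4000000 − 33/800·(0.952400))/(1+33/800) = 181/200 ≈ 0.905000
step 3 [1.5y] swap r/2=1229/27345: DF=(1 − 1229/27345·(0.952400+0.905000))/(1+1229/27345) = 8771/10000 ≈ 0.877100
step 4 [2y] swap r/2=1693/35652: DF=(1 − 1693/35652·(0.952400+0.905000+0.877100))/(1+1693/35652) = 8307/10000 ≈ 0.830700
step 5 [2.5y] swap r/2=2037/43615: DF=(1 − 2037/43615·(0.952400+0.905000+0.877100+0.830700))/(1+2037/43615) = 7963/10000 ≈ 0.796300
step 6 [3y] swap r/2=2188/51427: DF=(1 − 2188/51427·(0.952400+0.905000+0.877100+0.830700+0.796300))/(1+2188/51427) = 1953/2500 ≈ 0.781200
step 7 [3.5y] swap r/2=2630/58797: DF=(1 − 2630/58797·(0.952400+0.905000+0.877100+0.830700+0.796300+0.781200))/(1+2630/58797) = 737/1000 ≈ 0.737000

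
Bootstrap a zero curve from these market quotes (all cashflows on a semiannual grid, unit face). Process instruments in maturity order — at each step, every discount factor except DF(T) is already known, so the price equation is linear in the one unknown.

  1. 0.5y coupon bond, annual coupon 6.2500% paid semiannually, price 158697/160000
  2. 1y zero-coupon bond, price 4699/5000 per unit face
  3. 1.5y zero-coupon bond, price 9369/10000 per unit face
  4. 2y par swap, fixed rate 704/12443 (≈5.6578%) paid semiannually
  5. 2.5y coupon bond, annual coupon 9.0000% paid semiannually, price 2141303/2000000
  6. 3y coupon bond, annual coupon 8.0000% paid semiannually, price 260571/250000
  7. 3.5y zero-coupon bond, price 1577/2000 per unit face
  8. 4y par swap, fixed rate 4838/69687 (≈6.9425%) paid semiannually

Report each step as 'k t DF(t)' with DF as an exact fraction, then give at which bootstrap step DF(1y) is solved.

step 1 [0.5y] bond c/2=1/32: DF=(158697/160000 − 1/32·(0))/(1+1/32) = 4809/5000 ≈ 0.961800
step 2 [1y] zero: DF = P = 4699/5000 ≈ 0.939800
step 3 [1.5y] zero: DF = P = 9369/10000 ≈ 0.936900
step 4 [2y] swap r/2=352/12443: DF=(1 − 352/12443·(0.961800+0.939800+0.936900))/(1+352/12443) = 559/625 ≈ 0.894400
step 5 [2.5y] bond c/2=9/200: DF=(2141303/2000000 − 9/200·(0.961800+0.939800+0.936900+0.894400))/(1+9/200) = 4319/5000 ≈ 0.863800
step 6 [3y] bond c/2=1/25: DF=(260571/250000 − 1/25·(0.961800+0.939800+0.936900+0.894400+0.863800))/(1+1/25) = 4127/5000 ≈ 0.825400
step 7 [3.5y] zero: DF = P = 1577/2000 ≈ 0.788500
step 8 [4y] swap r/2=2419/69687: DF=(1 − 2419/69687·(0.961800+0.939800+0.936900+0.894400+0.863800+0.825400+0.788500))/(1+2419/69687) = 7581/10000 ≈ 0.758100

1 1/2 4809/5000
2 1 4699/5000
3 3/2 9369/10000
4 2 559/625
5 5/2 4319/5000
6 3 4127/5000
7 7/2 1577/2000
8 4 7581/10000
DF(1y) is solved at step 2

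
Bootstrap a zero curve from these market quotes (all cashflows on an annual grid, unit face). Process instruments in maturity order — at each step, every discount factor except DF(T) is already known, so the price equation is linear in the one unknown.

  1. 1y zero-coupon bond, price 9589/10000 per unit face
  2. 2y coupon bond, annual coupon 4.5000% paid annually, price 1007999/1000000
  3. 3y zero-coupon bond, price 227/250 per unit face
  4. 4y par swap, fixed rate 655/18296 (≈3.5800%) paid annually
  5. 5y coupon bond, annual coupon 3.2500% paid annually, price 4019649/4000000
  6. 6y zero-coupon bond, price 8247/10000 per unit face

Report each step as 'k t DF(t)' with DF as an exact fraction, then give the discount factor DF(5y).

step 1 [1y] zero: DF = P = 9589/10000 ≈ 0.958900
step 2 [2y] bond c/1=9/200: DF=(1007999/1000000 − 9/200·(0.958900))/(1+9/200) = 9233/10000 ≈ 0.923300
step 3 [3y] zero: DF = P = 227/250 ≈ 0.908000
step 4 [4y] swap r/1=655/18296: DF=(1 − 655/18296·(0.958900+0.923300+0.908000))/(1+655/18296) = 869/1000 ≈ 0.869000
step 5 [5y] bond c/1=13/400: DF=(4019649/4000000 − 13/400·(0.958900+0.923300+0.908000+0.869000))/(1+13/400) = 8581/10000 ≈ 0.858100
step 6 [6y] zero: DF = P = 8247/10000 ≈ 0.824700

1 1 9589/10000
2 2 9233/10000
3 3 227/250
4 4 869/1000
5 5 8581/10000
6 6 8247/10000
DF(5y) = 8581/10000 ≈ 0.858100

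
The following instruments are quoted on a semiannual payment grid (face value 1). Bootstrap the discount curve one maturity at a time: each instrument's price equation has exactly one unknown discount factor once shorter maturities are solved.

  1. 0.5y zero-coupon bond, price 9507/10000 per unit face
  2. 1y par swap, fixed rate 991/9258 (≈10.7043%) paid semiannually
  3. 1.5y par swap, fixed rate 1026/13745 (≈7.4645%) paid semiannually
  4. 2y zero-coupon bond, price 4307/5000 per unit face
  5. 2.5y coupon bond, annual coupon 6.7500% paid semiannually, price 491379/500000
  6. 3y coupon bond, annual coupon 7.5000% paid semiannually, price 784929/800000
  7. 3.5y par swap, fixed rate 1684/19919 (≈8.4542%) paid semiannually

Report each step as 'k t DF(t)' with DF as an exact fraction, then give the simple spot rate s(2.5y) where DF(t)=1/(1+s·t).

step 1 [0.5y] zero: DF = P = 9507/10000 ≈ 0.950700
step 2 [1y] swap r/2=991/18516: DF=(1 − 991/18516·(0.950700))/(1+991/18516) = 9009/10000 ≈ 0.900900
step 3 [1.5y] swap r/2=513/13745: DF=(1 − 513/13745·(0.950700+0.900900))/(1+513/13745) = 4487/5000 ≈ 0.897400
step 4 [2y] zero: DF = P = 4307/5000 ≈ 0.861400
step 5 [2.5y] bond c/2=27/800: DF=(491379/500000 − 27/800·(0.950700+0.900900+0.897400+0.861400))/(1+27/800) = 1041/1250 ≈ 0.832800
step 6 [3y] bond c/2=3/80: DF=(784929/800000 − 3/80·(0.950700+0.900900+0.897400+0.861400+0.832800))/(1+3/80) = 7851/10000 ≈ 0.785100
step 7 [3.5y] swap r/2=842/19919: DF=(1 − 842/19919·(0.950700+0.900900+0.897400+0.861400+0.832800+0.785100))/(1+842/19919) = 3737/5000 ≈ 0.747400

1 1/2 9507/10000
2 1 9009/10000
3 3/2 4487/5000
4 2 4307/5000
5 5/2 1041/1250
6 3 7851/10000
7 7/2 3737/5000
s(2.5y) = (1/(1041/1250) − 1)/(5/2) = 418/5205 ≈ 8.0307%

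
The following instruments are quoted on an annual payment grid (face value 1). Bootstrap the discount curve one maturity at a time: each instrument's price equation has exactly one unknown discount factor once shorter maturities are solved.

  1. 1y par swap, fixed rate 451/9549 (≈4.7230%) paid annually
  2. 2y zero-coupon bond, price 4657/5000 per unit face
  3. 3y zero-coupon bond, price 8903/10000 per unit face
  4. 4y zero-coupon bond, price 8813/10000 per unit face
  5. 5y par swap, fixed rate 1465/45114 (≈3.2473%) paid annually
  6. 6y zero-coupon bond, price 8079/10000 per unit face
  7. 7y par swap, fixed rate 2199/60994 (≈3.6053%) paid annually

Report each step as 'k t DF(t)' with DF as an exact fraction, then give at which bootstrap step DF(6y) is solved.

step 1 [1y] swap r/1=451/9549: DF=(1 − 451/9549·(0))/(1+451/9549) = 9549/10000 ≈ 0.954900
step 2 [2y] zero: DF = P = 4657/5000 ≈ 0.931400
step 3 [3y] zero: DF = P = 8903/10000 ≈ 0.890300
step 4 [4y] zero: DF = P = 8813/10000 ≈ 0.881300
step 5 [5y] swap r/1=1465/45114: DF=(1 − 1465/45114·(0.954900+0.931400+0.890300+0.881300))/(1+1465/45114) = 1707/2000 ≈ 0.853500
step 6 [6y] zero: DF = P = 8079/10000 ≈ 0.807900
step 7 [7y] swap r/1=2199/60994: DF=(1 − 2199/60994·(0.954900+0.931400+0.890300+0.881300+0.853500+0.807900))/(1+2199/60994) = 7801/10000 ≈ 0.780100

1 1 9549/10000
2 2 4657/5000
3 3 8903/10000
4 4 8813/10000
5 5 1707/2000
6 6 8079/10000
7 7 7801/10000
DF(6y) is solved at step 6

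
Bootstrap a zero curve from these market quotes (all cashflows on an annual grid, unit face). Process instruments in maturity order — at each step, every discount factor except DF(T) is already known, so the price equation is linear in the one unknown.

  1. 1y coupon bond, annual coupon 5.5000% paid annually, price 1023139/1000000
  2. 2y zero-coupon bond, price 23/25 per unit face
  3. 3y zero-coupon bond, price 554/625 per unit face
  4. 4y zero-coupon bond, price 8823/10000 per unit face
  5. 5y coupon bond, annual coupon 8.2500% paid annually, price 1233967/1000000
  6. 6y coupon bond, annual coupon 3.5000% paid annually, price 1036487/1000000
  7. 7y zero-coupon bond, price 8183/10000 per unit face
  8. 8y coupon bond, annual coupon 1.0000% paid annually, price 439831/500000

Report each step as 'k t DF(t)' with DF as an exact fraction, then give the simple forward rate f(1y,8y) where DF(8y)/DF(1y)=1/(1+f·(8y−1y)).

step 1 [1y] bond c/1=11/200: DF=(1023139/1000000 − 11/200·(0))/(1+11/200) = 4849/5000 ≈ 0.969800
step 2 [2y] zero: DF = P = 23/25 ≈ 0.920000
step 3 [3y] zero: DF = P = 554/625 ≈ 0.886400
step 4 [4y] zero: DF = P = 8823/10000 ≈ 0.882300
step 5 [5y] bond c/1=33/400: DF=(1233967/1000000 − 33/400·(0.969800+0.920000+0.886400+0.882300))/(1+33/400) = 8611/10000 ≈ 0.861100
step 6 [6y] bond c/1=7/200: DF=(1036487/1000000 − 7/200·(0.969800+0.920000+0.886400+0.882300+0.861100))/(1+7/200) = 4243/5000 ≈ 0.848600
step 7 [7y] zero: DF = P = 8183/10000 ≈ 0.818300
step 8 [8y] bond c/1=1/100: DF=(439831/500000 − 1/100·(0.969800+0.920000+0.886400+0.882300+0.861100+0.848600+0.818300))/(1+1/100) = 8097/10000 ≈ 0.809700

1 1 4849/5000
2 2 23/25
3 3 554/625
4 4 8823/10000
5 5 8611/10000
6 6 4243/5000
7 7 8183/10000
8 8 8097/10000
f(1y,8y) = ((4849/5000)/(8097/10000) − 1)/(7) = 1601/56679 ≈ 2.8247%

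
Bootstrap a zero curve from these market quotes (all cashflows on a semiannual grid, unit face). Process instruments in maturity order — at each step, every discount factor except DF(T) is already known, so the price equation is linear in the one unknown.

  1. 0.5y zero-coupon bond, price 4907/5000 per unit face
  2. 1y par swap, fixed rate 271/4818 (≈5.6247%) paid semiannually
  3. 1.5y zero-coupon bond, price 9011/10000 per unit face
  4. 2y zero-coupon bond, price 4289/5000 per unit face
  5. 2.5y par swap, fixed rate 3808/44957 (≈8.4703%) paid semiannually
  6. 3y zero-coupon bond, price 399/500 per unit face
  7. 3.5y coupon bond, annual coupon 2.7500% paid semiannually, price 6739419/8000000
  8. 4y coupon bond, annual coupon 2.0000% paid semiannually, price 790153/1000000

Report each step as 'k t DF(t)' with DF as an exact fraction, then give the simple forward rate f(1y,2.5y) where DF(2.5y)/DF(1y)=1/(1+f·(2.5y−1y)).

step 1 [0.5y] zero: DF = P = 4907/5000 ≈ 0.981400
step 2 [1y] swap r/2=271/9636: DF=(1 − 271/9636·(0.981400))/(1+271/9636) = 4729/5000 ≈ 0.945800
step 3 [1.5y] zero: DF = P = 9011/10000 ≈ 0.901100
step 4 [2y] zero: DF = P = 4289/5000 ≈ 0.857800
step 5 [2.5y] swap r/2=1904/44957: DF=(1 − 1904/44957·(0.981400+0.945800+0.901100+0.857800))/(1+1904/44957) = 506/625 ≈ 0.809600
step 6 [3y] zero: DF = P = 399/500 ≈ 0.798000
step 7 [3.5y] bond c/2=11/800: DF=(6739419/8000000 − 11/800·(0.981400+0.945800+0.901100+0.857800+0.809600+0.798000))/(1+11/800) = 949/1250 ≈ 0.759200
step 8 [4y] bond c/2=1/100: DF=(790153/1000000 − 1/100·(0.981400+0.945800+0.901100+0.857800+0.809600+0.798000+0.759200))/(1+1/100) = 903/1250 ≈ 0.722400

1 1/2 4907/5000
2 1 4729/5000
3 3/2 9011/10000
4 2 4289/5000
5 5/2 506/625
6 3 399/500
7 7/2 949/1250
8 4 903/1250
f(1y,2.5y) = ((4729/5000)/(506/625) − 1)/(3/2) = 227/2024 ≈ 11.2154%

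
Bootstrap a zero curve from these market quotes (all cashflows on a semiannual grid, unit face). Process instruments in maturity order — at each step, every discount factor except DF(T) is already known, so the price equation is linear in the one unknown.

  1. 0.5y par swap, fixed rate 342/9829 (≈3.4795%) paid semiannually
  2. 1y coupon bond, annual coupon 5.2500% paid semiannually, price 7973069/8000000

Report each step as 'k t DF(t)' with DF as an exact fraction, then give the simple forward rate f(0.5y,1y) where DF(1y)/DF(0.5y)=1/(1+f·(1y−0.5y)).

step 1 [0.5y] swap r/2=171/9829: DF=(1 − 171/9829·(0))/(1+171/9829) = 9829/10000 ≈ 0.982900
step 2 [1y] bond c/2=21/800: DF=(7973069/8000000 − 21/800·(0.982900))/(1+21/800) = 473/500 ≈ 0.946000

1 1/2 9829/10000
2 1 473/500
f(0.5y,1y) = ((9829/10000)/(473/500) − 1)/(1/2) = 369/4730 ≈ 7.8013%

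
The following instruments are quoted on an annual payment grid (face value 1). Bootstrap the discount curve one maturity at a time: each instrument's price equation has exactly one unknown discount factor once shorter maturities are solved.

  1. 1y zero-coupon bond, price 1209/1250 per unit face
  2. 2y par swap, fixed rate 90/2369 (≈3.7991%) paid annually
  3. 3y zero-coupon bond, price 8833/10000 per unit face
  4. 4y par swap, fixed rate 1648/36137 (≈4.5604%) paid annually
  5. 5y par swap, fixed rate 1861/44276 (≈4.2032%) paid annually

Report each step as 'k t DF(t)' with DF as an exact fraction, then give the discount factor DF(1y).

1 1 1209/1250
2 2 116/125
3 3 8833/10000
4 4 522/625
5 5 8139/10000
DF(1y) = 1209/1250 ≈ 0.967200

step 1 [1y] zero: DF = P = 1209/1250 ≈ 0.967200
step 2 [2y] swap r/1=90/2369: DF=(1 − 90/2369·(0.967200))/(1+90/2369) = 116/125 ≈ 0.928000
step 3 [3y] zero: DF = P = 8833/10000 ≈ 0.883300
step 4 [4y] swap r/1=1648/36137: DF=(1 − 1648/36137·(0.967200+0.928000+0.883300))/(1+1648/36137) = 522/625 ≈ 0.835200
step 5 [5y] swap r/1=1861/44276: DF=(1 − 1861/44276·(0.967200+0.928000+0.883300+0.835200))/(1+1861/44276) = 8139/10000 ≈ 0.813900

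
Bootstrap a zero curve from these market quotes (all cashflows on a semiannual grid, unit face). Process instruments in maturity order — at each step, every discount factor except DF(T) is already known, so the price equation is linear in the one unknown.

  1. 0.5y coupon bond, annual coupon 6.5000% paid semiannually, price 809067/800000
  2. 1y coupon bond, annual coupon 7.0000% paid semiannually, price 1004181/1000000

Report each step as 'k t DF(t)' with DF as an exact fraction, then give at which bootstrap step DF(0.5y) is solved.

1 1/2 1959/2000
2 1 9371/10000
DF(0.5y) is solved at step 1

step 1 [0.5y] bond c/2=13/400: DF=(809067/800000 − 13/400·(0))/(1+13/400) = 1959/2000 ≈ 0.979500
step 2 [1y] bond c/2=7/200: DF=(1004181/1000000 − 7/200·(0.979500))/(1+7/200) = 9371/10000 ≈ 0.937100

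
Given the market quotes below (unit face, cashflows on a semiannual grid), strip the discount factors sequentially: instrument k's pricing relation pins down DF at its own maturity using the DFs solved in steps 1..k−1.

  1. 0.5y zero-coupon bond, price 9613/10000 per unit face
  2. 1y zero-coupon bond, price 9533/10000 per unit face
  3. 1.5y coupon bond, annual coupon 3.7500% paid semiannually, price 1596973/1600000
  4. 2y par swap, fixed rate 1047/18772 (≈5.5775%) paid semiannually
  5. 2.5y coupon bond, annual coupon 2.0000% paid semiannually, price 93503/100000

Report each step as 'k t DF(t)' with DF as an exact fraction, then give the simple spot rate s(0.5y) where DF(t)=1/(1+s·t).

1 1/2 9613/10000
2 1 9533/10000
3 3/2 1889/2000
4 2 8953/10000
5 5/2 4443/5000
s(0.5y) = (1/(9613/10000) − 1)/(1/2) = 774/9613 ≈ 8.0516%

step 1 [0.5y] zero: DF = P = 9613/10000 ≈ 0.961300
step 2 [1y] zero: DF = P = 9533/10000 ≈ 0.953300
step 3 [1.5y] bond c/2=3/160: DF=(1596973/1600000 − 3/160·(0.961300+0.953300))/(1+3/160) = 1889/2000 ≈ 0.944500
step 4 [2y] swap r/2=1047/37544: DF=(1 − 1047/37544·(0.961300+0.953300+0.944500))/(1+1047/37544) = 8953/10000 ≈ 0.895300
step 5 [2.5y] bond c/2=1/100: DF=(93503/100000 − 1/100·(0.961300+0.953300+0.944500+0.895300))/(1+1/100) = 4443/5000 ≈ 0.888600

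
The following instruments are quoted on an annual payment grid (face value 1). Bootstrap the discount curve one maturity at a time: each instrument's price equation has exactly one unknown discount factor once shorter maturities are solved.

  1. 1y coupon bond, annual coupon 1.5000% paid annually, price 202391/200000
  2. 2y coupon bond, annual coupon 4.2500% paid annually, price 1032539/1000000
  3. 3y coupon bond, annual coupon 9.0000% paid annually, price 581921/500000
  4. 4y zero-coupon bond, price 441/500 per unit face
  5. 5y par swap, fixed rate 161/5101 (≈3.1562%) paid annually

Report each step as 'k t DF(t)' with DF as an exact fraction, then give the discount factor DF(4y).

1 1 997/1000
2 2 4749/5000
3 3 907/1000
4 4 441/500
5 5 8551/10000
DF(4y) = 441/500 ≈ 0.882000

step 1 [1y] bond c/1=3/200: DF=(202391/200000 − 3/200·(0))/(1+3/200) = 997/1000 ≈ 0.997000
step 2 [2y] bond c/1=17/400: DF=(1032539/1000000 − 17/400·(0.997000))/(1+17/400) = 4749/5000 ≈ 0.949800
step 3 [3y] bond c/1=9/100: DF=(581921/500000 − 9/100·(0.997000+0.949800))/(1+9/100) = 907/1000 ≈ 0.907000
step 4 [4y] zero: DF = P = 441/500 ≈ 0.882000
step 5 [5y] swap r/1=161/5101: DF=(1 − 161/5101·(0.997000+0.949800+0.907000+0.882000))/(1+161/5101) = 8551/10000 ≈ 0.855100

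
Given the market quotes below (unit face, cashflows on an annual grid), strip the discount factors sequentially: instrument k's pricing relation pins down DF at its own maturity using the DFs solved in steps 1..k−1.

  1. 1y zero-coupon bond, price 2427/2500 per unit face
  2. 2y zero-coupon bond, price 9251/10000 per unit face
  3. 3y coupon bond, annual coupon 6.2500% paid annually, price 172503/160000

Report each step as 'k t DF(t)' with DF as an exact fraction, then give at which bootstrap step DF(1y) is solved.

1 1 2427/2500
2 2 9251/10000
3 3 1129/1250
DF(1y) is solved at step 1

step 1 [1y] zero: DF = P = 2427/2500 ≈ 0.970800
step 2 [2y] zero: DF = P = 9251/10000 ≈ 0.925100
step 3 [3y] bond c/1=1/16: DF=(172503/160000 − 1/16·(0.970800+0.925100))/(1+1/16) = 1129/1250 ≈ 0.903200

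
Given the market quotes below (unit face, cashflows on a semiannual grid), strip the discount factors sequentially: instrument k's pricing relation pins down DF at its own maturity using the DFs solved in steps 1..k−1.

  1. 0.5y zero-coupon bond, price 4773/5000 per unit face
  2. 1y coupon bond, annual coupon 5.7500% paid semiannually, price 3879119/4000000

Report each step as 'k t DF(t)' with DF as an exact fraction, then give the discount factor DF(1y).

step 1 [0.5y] zero: DF = P = 4773/5000 ≈ 0.954600
step 2 [1y] bond c/2=23/800: DF=(3879119/4000000 − 23/800·(0.954600))/(1+23/800) = 229/250 ≈ 0.916000

1 1/2 4773/5000
2 1 229/250
DF(1y) = 229/250 ≈ 0.916000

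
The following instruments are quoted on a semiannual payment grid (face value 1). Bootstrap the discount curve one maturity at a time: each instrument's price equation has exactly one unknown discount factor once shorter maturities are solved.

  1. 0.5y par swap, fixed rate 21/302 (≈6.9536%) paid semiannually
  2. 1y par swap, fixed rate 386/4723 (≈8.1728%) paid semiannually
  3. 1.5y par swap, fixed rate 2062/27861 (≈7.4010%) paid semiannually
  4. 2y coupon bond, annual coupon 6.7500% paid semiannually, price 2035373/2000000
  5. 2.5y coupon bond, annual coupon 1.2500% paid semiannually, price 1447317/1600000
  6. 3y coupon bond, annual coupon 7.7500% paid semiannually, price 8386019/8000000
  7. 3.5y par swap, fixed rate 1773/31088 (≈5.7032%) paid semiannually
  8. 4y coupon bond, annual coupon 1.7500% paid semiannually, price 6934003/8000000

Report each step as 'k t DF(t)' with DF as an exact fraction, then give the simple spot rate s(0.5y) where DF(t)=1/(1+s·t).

step 1 [0.5y] swap r/2=21/604: DF=(1 − 21/604·(0))/(1+21/604) = 604/625 ≈ 0.966400
step 2 [1y] swap r/2=193/4723: DF=(1 − 193/4723·(0.966400))/(1+193/4723) = 2307/2500 ≈ 0.922800
step 3 [1.5y] swap r/2=1031/27861: DF=(1 − 1031/27861·(0.966400+0.922800))/(1+1031/27861) = 8969/10000 ≈ 0.896900
step 4 [2y] bond c/2=27/800: DF=(2035373/2000000 − 27/800·(0.966400+0.922800+0.896900))/(1+27/800) = 1787/2000 ≈ 0.893500
step 5 [2.5y] bond c/2=1/160: DF=(1447317/1600000 − 1/160·(0.966400+0.922800+0.896900+0.893500))/(1+1/160) = 8761/10000 ≈ 0.876100
step 6 [3y] bond c/2=31/800: DF=(8386019/8000000 − 31/800·(0.966400+0.922800+0.896900+0.893500+0.876100))/(1+31/800) = 1049/1250 ≈ 0.839200
step 7 [3.5y] swap r/2=1773/62176: DF=(1 − 1773/62176·(0.966400+0.922800+0.896900+0.893500+0.876100+0.839200))/(1+1773/62176) = 8227/10000 ≈ 0.822700
step 8 [4y] bond c/2=7/800: DF=(6934003/8000000 − 7/800·(0.966400+0.922800+0.896900+0.893500+0.876100+0.839200+0.822700))/(1+7/800) = 8053/10000 ≈ 0.805300

1 1/2 604/625
2 1 2307/2500
3 3/2 8969/10000
4 2 1787/2000
5 5/2 8761/10000
6 3 1049/1250
7 7/2 8227/10000
8 4 8053/10000
s(0.5y) = (1/(604/625) − 1)/(1/2) = 21/302 ≈ 6.9536%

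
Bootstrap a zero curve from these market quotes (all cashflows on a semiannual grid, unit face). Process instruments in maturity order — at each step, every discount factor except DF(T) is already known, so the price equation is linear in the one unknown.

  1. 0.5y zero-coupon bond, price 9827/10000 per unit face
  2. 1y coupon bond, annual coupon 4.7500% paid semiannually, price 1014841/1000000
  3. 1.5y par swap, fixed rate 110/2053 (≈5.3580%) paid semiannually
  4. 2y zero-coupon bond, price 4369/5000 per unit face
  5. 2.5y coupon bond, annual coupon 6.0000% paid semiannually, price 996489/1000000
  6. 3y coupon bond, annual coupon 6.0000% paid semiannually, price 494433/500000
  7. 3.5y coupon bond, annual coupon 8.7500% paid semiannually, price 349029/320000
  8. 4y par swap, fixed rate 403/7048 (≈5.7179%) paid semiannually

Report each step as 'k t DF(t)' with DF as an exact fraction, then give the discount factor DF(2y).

step 1 [0.5y] zero: DF = P = 9827/10000 ≈ 0.982700
step 2 [1y] bond c/2=19/800: DF=(1014841/1000000 − 19/800·(0.982700))/(1+19/800) = 1937/2000 ≈ 0.968500
step 3 [1.5y] swap r/2=55/2053: DF=(1 − 55/2053·(0.982700+0.968500))/(1+55/2053) = 923/1000 ≈ 0.923000
step 4 [2y] zero: DF = P = 4369/5000 ≈ 0.873800
step 5 [2.5y] bond c/2=3/100: DF=(996489/1000000 − 3/100·(0.982700+0.968500+0.923000+0.873800))/(1+3/100) = 8583/10000 ≈ 0.858300
step 6 [3y] bond c/2=3/100: DF=(494433/500000 − 3/100·(0.982700+0.968500+0.923000+0.873800+0.858300))/(1+3/100) = 8259/10000 ≈ 0.825900
step 7 [3.5y] bond c/2=7/160: DF=(349029/320000 − 7/160·(0.982700+0.968500+0.923000+0.873800+0.858300+0.825900))/(1+7/160) = 8173/10000 ≈ 0.817300
step 8 [4y] swap r/2=403/14096: DF=(1 − 403/14096·(0.982700+0.968500+0.923000+0.873800+0.858300+0.825900+0.817300))/(1+403/14096) = 1597/2000 ≈ 0.798500

1 1/2 9827/10000
2 1 1937/2000
3 3/2 923/1000
4 2 4369/5000
5 5/2 8583/10000
6 3 8259/10000
7 7/2 8173/10000
8 4 1597/2000
DF(2y) = 4369/5000 ≈ 0.873800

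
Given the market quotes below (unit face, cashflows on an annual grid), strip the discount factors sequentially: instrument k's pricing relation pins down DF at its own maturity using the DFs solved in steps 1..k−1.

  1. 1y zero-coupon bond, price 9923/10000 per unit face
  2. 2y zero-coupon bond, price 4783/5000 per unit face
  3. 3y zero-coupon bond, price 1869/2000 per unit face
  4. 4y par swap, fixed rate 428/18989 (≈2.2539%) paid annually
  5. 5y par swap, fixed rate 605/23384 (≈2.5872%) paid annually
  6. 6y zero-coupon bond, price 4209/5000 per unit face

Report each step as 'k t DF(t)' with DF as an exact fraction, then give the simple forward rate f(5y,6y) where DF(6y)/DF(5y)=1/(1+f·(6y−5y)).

1 1 9923/10000
2 2 4783/5000
3 3 1869/2000
4 4 1143/1250
5 5 879/1000
6 6 4209/5000
f(5y,6y) = ((879/1000)/(4209/5000) − 1)/(1) = 62/1403 ≈ 4.4191%

step 1 [1y] zero: DF = P = 9923/10000 ≈ 0.992300
step 2 [2y] zero: DF = P = 4783/5000 ≈ 0.956600
step 3 [3y] zero: DF = P = 1869/2000 ≈ 0.934500
step 4 [4y] swap r/1=428/18989: DF=(1 − 428/18989·(0.992300+0.956600+0.934500))/(1+428/18989) = 1143/1250 ≈ 0.914400
step 5 [5y] swap r/1=605/23384: DF=(1 − 605/23384·(0.992300+0.956600+0.934500+0.914400))/(1+605/23384) = 879/1000 ≈ 0.879000
step 6 [6y] zero: DF = P = 4209/5000 ≈ 0.841800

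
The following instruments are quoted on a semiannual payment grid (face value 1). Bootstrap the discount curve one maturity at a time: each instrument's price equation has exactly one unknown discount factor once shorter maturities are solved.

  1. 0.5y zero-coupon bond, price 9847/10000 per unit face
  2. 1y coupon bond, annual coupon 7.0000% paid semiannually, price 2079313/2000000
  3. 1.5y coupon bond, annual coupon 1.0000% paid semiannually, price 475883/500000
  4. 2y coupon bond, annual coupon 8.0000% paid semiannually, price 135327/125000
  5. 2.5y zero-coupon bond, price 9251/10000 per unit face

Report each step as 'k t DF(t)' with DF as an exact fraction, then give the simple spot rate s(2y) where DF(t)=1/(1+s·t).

1 1/2 9847/10000
2 1 607/625
3 3/2 9373/10000
4 2 9297/10000
5 5/2 9251/10000
s(2y) = (1/(9297/10000) − 1)/(2) = 703/18594 ≈ 3.7808%

step 1 [0.5y] zero: DF = P = 9847/10000 ≈ 0.984700
step 2 [1y] bond c/2=7/200: DF=(2079313/2000000 − 7/200·(0.984700))/(1+7/200) = 607/625 ≈ 0.971200
step 3 [1.5y] bond c/2=1/200: DF=(475883/500000 − 1/200·(0.984700+0.971200))/(1+1/200) = 9373/10000 ≈ 0.937300
step 4 [2y] bond c/2=1/25: DF=(135327/125000 − 1/25·(0.984700+0.971200+0.937300))/(1+1/25) = 9297/10000 ≈ 0.929700
step 5 [2.5y] zero: DF = P = 9251/10000 ≈ 0.925100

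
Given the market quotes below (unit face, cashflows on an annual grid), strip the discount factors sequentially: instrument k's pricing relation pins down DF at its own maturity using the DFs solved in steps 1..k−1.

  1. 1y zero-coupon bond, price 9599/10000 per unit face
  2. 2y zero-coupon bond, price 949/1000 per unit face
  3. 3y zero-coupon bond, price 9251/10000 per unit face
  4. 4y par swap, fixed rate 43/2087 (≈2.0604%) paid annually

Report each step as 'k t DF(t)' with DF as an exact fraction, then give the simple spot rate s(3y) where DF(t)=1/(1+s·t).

step 1 [1y] zero: DF = P = 9599/10000 ≈ 0.959900
step 2 [2y] zero: DF = P = 949/1000 ≈ 0.949000
step 3 [3y] zero: DF = P = 9251/10000 ≈ 0.925100
step 4 [4y] swap r/1=43/2087: DF=(1 − 43/2087·(0.959900+0.949000+0.925100))/(1+43/2087) = 4613/5000 ≈ 0.922600

1 1 9599/10000
2 2 949/1000
3 3 9251/10000
4 4 4613/5000
s(3y) = (1/(9251/10000) − 1)/(3) = 749/27753 ≈ 2.6988%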